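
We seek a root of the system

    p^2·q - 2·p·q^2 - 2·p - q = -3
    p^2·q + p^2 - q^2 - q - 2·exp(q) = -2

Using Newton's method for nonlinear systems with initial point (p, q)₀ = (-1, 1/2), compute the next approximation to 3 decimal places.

(0.071, -0.375)

At (-1, 1/2): F = (5.500, -0.54744).
Jacobian J = [[2·p·q - 2·q^2 - 2, p^2 - 4·p·q - 1], [2·p·q + 2·p, p^2 - 2·q - 2·exp(q) - 1]].
At the point, J = [[-3.500, 2.000], [-3.000, -4.29744]] (det J = 21.04105).
Solving J·Δ = −F gives Δ = (1.071, -0.875).
Then the next iterate is (p, q)₁ = (0.071, -0.375).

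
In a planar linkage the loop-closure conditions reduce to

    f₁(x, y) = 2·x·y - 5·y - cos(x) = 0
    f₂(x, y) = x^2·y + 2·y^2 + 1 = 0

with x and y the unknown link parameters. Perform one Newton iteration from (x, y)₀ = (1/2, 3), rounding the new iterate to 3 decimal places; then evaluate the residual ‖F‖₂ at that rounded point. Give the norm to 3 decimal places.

6.617

At (1/2, 3): F = (-12.87758, 19.750).
Jacobian J = [[2·y + sin(x), 2·x - 5], [2·x·y, x^2 + 4·y]].
At the point, J = [[6.47943, -4.000], [3.000, 12.250]] (det J = 91.37296).
Solving J·Δ = −F gives Δ = (0.862, -1.823).
Then the next iterate is (x, y)₁ = (1.362, 1.177).
Re-evaluating at (1.362, 1.177): F = (-2.88613, 5.95404), so ‖F‖₂ = 6.617.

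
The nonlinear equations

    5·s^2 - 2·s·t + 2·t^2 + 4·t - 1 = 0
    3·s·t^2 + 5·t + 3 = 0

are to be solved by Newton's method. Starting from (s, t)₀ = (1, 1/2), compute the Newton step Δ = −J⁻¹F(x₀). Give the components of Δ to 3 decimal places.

At (1, 1/2): F = (5.500, 6.250).
Jacobian J = [[10·s - 2·t, -2·s + 4·t + 4], [3·t^2, 6·s·t + 5]].
At the point, J = [[9.000, 4.000], [0.750, 8.000]] (det J = 69.000).
Solving J·Δ = −F gives Δ = (-0.275, -0.755).

(-0.275, -0.755)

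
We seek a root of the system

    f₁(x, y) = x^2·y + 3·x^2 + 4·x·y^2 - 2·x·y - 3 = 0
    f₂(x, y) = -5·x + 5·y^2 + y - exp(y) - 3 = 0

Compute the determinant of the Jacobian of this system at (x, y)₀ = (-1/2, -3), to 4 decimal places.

-1153.8411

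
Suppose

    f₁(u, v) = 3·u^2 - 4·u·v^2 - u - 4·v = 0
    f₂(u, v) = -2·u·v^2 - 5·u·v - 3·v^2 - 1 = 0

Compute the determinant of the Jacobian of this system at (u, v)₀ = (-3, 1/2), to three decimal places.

J = [[6·u - 4·v^2 - 1, -8·u·v - 4], [-2·v^2 - 5·v, -4·u·v - 5·u - 6·v]].
At the point, J = [[-20.000, 8.000], [-3.000, 18.000]].
det J = -336.000.

-336.000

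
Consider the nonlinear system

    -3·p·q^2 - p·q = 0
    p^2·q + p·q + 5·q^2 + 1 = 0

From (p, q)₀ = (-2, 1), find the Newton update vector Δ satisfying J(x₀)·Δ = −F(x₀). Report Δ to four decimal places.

(-2.6667, -1.3333)

At (-2, 1): F = (8.0000, 8.0000).
Jacobian J = [[-3·q^2 - q, -6·p·q - p], [2·p·q + q, p^2 + p + 10·q]].
At the point, J = [[-4.0000, 14.0000], [-3.0000, 12.0000]] (det J = -6.0000).
Solving J·Δ = −F gives Δ = (-2.6667, -1.3333).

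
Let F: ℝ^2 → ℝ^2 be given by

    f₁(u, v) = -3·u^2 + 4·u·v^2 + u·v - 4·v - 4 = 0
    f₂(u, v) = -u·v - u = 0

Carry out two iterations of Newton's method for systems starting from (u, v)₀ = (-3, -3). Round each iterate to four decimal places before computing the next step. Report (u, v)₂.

(-2.3227, -0.4874)

At (-3, -3): F = (-118.0000, -6.0000).
Jacobian J = [[-6·u + 4·v^2 + v, 8·u·v + u - 4], [-v - 1, -u]].
At the point, J = [[51.0000, 65.0000], [2.0000, 3.0000]] (det J = 23.0000).
Solving J·Δ = −F gives Δ = (-1.5652, 3.0435).
Then the next iterate is (u, v)₁ = (-4.5652, 0.0435).
Round to (-4.5652, 0.0435) and repeat: F = (-66.930293, 4.763786), J = [[27.442269, -10.153890], [-1.0435, 4.5652]].
Δ = (2.2425, -0.5309), so (u, v)₂ = (-2.3227, -0.4874).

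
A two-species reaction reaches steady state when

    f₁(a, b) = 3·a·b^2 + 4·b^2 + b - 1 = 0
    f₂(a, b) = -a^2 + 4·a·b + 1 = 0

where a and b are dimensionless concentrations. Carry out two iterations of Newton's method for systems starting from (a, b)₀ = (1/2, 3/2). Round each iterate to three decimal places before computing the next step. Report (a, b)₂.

(-0.266, 0.621)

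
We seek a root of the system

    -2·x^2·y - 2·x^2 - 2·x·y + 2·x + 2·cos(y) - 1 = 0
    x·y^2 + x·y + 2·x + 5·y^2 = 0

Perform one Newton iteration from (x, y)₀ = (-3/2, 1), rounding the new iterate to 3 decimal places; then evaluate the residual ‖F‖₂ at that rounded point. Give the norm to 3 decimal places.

At (-3/2, 1): F = (-8.91940, -1.000).
Jacobian J = [[-4·x·y - 4·x - 2·y + 2, -2·x^2 - 2·x - 2·sin(y)], [y^2 + y + 2, 2·x·y + x + 10·y]].
At the point, J = [[12.000, -3.18294], [4.000, 5.500]] (det J = 78.73177).
Solving J·Δ = −F gives Δ = (0.664, -0.301).
Then the next iterate is (x, y)₁ = (-0.836, 0.699).
Re-evaluating at (-0.836, 0.699): F = (-2.34715, -0.22183), so ‖F‖₂ = 2.358.

2.358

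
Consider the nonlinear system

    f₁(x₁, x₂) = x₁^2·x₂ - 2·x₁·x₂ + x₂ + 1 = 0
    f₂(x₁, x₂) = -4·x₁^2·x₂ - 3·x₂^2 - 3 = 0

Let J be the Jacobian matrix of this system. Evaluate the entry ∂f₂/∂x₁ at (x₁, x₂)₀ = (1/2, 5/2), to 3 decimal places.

∂f₂/∂x₁ = -8·x₁·x₂.
At (1/2, 5/2) this is -10.000.

-10.000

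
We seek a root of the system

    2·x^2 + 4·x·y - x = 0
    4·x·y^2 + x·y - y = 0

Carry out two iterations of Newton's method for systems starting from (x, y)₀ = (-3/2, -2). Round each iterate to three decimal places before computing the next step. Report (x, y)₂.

(0.076, -2.567)

At (-3/2, -2): F = (18.000, -19.000).
Jacobian J = [[4·x + 4·y - 1, 4·x], [4·y^2 + y, 8·x·y + x - 1]].
At the point, J = [[-15.000, -6.000], [14.000, 21.500]] (det J = -238.500).
Solving J·Δ = −F gives Δ = (1.145, 0.138).
Then the next iterate is (x, y)₁ = (-0.355, -1.862).
Round to (-0.355, -1.862) and repeat: F = (3.25109, -2.40019), J = [[-9.868, -1.420], [12.00618, 3.93308]].
Δ = (0.431, -0.705), so (x, y)₂ = (0.076, -2.567).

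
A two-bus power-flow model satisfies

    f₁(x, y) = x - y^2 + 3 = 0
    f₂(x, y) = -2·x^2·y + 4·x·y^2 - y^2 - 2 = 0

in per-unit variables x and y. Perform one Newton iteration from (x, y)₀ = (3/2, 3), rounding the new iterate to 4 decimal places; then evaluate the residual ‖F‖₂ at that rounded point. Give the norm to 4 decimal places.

8.1792

At (3/2, 3): F = (-4.5000, 29.5000).
Jacobian J = [[1, -2·y], [-4·x·y + 4·y^2, -2·x^2 + 8·x·y - 2·y]].
At the point, J = [[1.0000, -6.0000], [18.0000, 25.5000]] (det J = 133.5000).
Solving J·Δ = −F gives Δ = (-0.4663, -0.8277).
Then the next iterate is (x, y)₁ = (1.0337, 2.1723).
Re-evaluating at (1.0337, 2.1723): F = (-0.685187, 8.150408), so ‖F‖₂ = 8.1792.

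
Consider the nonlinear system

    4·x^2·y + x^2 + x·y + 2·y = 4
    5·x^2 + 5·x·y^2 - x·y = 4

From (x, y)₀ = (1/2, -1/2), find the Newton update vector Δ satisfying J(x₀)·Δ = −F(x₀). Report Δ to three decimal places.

At (1/2, -1/2): F = (-5.500, -1.875).
Jacobian J = [[8·x·y + 2·x + y, 4·x^2 + x + 2], [10·x + 5·y^2 - y, 10·x·y - x]].
At the point, J = [[-1.500, 3.500], [6.750, -3.000]] (det J = -19.125).
Solving J·Δ = −F gives Δ = (1.206, 2.088).

(1.206, 2.088)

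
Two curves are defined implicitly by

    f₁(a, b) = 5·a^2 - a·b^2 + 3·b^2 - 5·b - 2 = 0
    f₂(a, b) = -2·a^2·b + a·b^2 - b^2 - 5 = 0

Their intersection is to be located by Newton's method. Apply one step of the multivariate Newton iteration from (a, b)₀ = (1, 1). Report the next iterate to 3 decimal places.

(0.667, -2.000)

At (1, 1): F = (0.000, -7.000).
Jacobian J = [[10·a - b^2, -2·a·b + 6·b - 5], [-4·a·b + b^2, -2·a^2 + 2·a·b - 2·b]].
At the point, J = [[9.000, -1.000], [-3.000, -2.000]] (det J = -21.000).
Solving J·Δ = −F gives Δ = (-0.333, -3.000).
Then the next iterate is (a, b)₁ = (0.667, -2.000).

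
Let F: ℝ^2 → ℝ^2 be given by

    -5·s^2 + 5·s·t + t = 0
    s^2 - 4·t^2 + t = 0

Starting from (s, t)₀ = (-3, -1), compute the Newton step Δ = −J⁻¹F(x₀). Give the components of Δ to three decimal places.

At (-3, -1): F = (-31.000, 4.000).
Jacobian J = [[-10·s + 5·t, 5·s + 1], [2·s, -8·t + 1]].
At the point, J = [[25.000, -14.000], [-6.000, 9.000]] (det J = 141.000).
Solving J·Δ = −F gives Δ = (1.582, 0.610).

(1.582, 0.610)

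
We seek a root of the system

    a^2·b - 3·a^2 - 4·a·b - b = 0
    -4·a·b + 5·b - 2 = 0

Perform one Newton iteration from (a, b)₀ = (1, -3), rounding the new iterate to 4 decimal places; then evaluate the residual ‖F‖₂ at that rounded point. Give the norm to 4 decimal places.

2.4005

At (1, -3): F = (9.0000, -5.0000).
Jacobian J = [[2·a·b - 6·a - 4·b, a^2 - 4·a - 1], [-4·b, -4·a + 5]].
At the point, J = [[0.0000, -4.0000], [12.0000, 1.0000]] (det J = 48.0000).
Solving J·Δ = −F gives Δ = (0.2292, 2.2500).
Then the next iterate is (a, b)₁ = (1.2292, -0.7500).
Re-evaluating at (1.2292, -0.7500): F = (-1.228397, -2.0624), so ‖F‖₂ = 2.4005.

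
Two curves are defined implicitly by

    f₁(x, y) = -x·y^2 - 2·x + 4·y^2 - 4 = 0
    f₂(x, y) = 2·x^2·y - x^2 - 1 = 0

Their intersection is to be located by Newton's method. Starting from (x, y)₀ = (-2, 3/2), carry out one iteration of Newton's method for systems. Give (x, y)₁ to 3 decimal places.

(-1.836, 0.789)

At (-2, 3/2): F = (13.500, 7.000).
Jacobian J = [[-y^2 - 2, -2·x·y + 8·y], [4·x·y - 2·x, 2·x^2]].
At the point, J = [[-4.250, 18.000], [-8.000, 8.000]] (det J = 110.000).
Solving J·Δ = −F gives Δ = (0.164, -0.711).
Then the next iterate is (x, y)₁ = (-1.836, 0.789).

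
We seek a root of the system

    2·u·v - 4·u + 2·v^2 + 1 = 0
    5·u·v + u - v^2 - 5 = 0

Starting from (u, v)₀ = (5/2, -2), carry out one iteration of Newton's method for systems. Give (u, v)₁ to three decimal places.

(0.764, -1.038)

At (5/2, -2): F = (-11.000, -31.500).
Jacobian J = [[2·v - 4, 2·u + 4·v], [5·v + 1, 5·u - 2·v]].
At the point, J = [[-8.000, -3.000], [-9.000, 16.500]] (det J = -159.000).
Solving J·Δ = −F gives Δ = (-1.736, 0.962).
Then the next iterate is (u, v)₁ = (0.764, -1.038).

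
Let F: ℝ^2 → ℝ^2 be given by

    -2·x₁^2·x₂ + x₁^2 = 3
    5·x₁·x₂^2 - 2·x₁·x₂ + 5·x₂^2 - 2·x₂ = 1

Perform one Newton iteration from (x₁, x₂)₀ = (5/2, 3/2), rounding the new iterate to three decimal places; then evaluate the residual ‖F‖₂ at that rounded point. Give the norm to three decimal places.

9.665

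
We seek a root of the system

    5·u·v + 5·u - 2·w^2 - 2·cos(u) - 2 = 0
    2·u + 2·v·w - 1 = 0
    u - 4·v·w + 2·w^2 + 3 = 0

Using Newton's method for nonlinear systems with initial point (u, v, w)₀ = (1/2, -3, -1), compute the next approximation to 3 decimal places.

At (1/2, -3, -1): F = (-10.75517, 6.000, -6.500).
Jacobian J = [[5·v + 2·sin(u) + 5, 5·u, -4·w], [2, 2·w, 2·v], [1, -4·w, -4·v + 4·w]].
At the point, J = [[-9.04115, 2.500, 4.000], [2.000, -2.000, -6.000], [1.000, 4.000, 8.000]] (det J = -87.32919).
Solving J·Δ = −F gives Δ = (-0.739, 0.907, 0.451).
Then the next iterate is (u, v, w)₁ = (-0.239, -2.093, -0.549).

(-0.239, -2.093, -0.549)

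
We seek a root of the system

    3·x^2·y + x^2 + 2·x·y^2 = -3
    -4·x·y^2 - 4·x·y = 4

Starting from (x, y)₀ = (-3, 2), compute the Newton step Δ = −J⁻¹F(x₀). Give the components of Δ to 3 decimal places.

(1.177, -0.663)

At (-3, 2): F = (42.000, 68.000).
Jacobian J = [[6·x·y + 2·x + 2·y^2, 3·x^2 + 4·x·y], [-4·y^2 - 4·y, -8·x·y - 4·x]].
At the point, J = [[-34.000, 3.000], [-24.000, 60.000]] (det J = -1968.000).
Solving J·Δ = −F gives Δ = (1.177, -0.663).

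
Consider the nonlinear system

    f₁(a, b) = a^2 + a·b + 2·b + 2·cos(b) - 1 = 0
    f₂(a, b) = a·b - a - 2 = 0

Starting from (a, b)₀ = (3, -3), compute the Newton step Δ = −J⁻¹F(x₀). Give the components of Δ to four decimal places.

(-1.5603, 2.5862)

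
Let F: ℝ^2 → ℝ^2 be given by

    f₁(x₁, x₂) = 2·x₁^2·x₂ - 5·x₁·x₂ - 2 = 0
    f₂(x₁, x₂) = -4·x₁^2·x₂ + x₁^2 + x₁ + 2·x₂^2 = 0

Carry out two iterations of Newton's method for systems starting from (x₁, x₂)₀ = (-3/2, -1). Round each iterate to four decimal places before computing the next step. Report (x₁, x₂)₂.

(-3.0659, 0.1179)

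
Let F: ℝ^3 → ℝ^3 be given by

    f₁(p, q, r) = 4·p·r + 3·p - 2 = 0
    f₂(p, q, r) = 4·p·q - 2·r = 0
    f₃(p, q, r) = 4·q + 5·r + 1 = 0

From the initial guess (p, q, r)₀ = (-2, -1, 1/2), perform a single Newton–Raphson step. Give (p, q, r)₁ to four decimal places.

(4.0000, -3.6875, 2.7500)

At (-2, -1, 1/2): F = (-12.0000, 7.0000, -0.5000).
Jacobian J = [[4·r + 3, 0, 4·p], [4·q, 4·p, -2], [0, 4, 5]].
At the point, J = [[5.0000, 0.0000, -8.0000], [-4.0000, -8.0000, -2.0000], [0.0000, 4.0000, 5.0000]] (det J = -32.0000).
Solving J·Δ = −F gives Δ = (6.0000, -2.6875, 2.2500).
Then the next iterate is (p, q, r)₁ = (4.0000, -3.6875, 2.7500).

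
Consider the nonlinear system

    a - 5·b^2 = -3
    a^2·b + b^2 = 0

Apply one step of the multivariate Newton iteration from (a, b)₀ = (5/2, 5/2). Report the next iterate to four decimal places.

At (5/2, 5/2): F = (-25.7500, 21.8750).
Jacobian J = [[1, -10·b], [2·a·b, a^2 + 2·b]].
At the point, J = [[1.0000, -25.0000], [12.5000, 11.2500]] (det J = 323.7500).
Solving J·Δ = −F gives Δ = (-0.7944, -1.0618).
Then the next iterate is (a, b)₁ = (1.7056, 1.4382).

(1.7056, 1.4382)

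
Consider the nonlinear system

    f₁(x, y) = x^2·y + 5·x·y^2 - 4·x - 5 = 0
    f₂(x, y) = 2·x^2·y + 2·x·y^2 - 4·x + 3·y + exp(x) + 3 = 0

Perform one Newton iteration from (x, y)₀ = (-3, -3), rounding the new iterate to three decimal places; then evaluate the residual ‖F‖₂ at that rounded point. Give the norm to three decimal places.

At (-3, -3): F = (-155.000, -101.95021).
Jacobian J = [[2·x·y + 5·y^2 - 4, x^2 + 10·x·y], [4·x·y + 2·y^2 + exp(x) - 4, 2·x^2 + 4·x·y + 3]].
At the point, J = [[59.000, 99.000], [50.04979, 57.000]] (det J = -1591.92892).
Solving J·Δ = −F gives Δ = (0.790, 1.095).
Then the next iterate is (x, y)₁ = (-2.210, -1.905).
Re-evaluating at (-2.210, -1.905): F = (-45.56494, -28.41401), so ‖F‖₂ = 53.698.

53.698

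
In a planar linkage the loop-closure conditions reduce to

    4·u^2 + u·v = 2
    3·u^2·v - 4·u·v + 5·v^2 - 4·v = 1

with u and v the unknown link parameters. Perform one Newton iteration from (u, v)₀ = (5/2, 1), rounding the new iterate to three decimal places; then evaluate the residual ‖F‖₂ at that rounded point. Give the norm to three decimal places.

6.272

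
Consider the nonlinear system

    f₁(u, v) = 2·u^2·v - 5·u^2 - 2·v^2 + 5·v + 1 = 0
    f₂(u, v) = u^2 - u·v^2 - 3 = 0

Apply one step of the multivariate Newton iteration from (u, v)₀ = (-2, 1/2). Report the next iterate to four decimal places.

(-1.4603, 0.8968)

At (-2, 1/2): F = (-13.0000, 1.5000).
Jacobian J = [[4·u·v - 10·u, 2·u^2 - 4·v + 5], [2·u - v^2, -2·u·v]].
At the point, J = [[16.0000, 11.0000], [-4.2500, 2.0000]] (det J = 78.7500).
Solving J·Δ = −F gives Δ = (0.5397, 0.3968).
Then the next iterate is (u, v)₁ = (-1.4603, 0.8968).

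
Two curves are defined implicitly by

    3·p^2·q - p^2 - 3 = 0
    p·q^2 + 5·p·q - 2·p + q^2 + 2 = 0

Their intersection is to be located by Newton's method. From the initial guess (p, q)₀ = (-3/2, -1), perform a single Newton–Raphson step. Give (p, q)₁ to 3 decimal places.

(-1.580, 0.920)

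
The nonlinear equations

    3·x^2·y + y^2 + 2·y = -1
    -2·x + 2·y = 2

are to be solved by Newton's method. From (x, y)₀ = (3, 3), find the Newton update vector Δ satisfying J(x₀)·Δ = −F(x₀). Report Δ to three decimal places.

At (3, 3): F = (97.000, -2.000).
Jacobian J = [[6·x·y, 3·x^2 + 2·y + 2], [-2, 2]].
At the point, J = [[54.000, 35.000], [-2.000, 2.000]] (det J = 178.000).
Solving J·Δ = −F gives Δ = (-1.483, -0.483).

(-1.483, -0.483)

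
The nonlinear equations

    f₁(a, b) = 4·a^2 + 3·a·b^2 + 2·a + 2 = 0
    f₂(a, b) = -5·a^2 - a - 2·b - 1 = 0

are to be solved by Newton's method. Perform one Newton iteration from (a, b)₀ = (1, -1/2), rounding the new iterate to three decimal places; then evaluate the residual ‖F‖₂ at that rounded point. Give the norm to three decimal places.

At (1, -1/2): F = (8.750, -6.000).
Jacobian J = [[8·a + 3·b^2 + 2, 6·a·b], [-10·a - 1, -2]].
At the point, J = [[10.750, -3.000], [-11.000, -2.000]] (det J = -54.500).
Solving J·Δ = −F gives Δ = (-0.651, 0.583).
Then the next iterate is (a, b)₁ = (0.349, 0.083).
Re-evaluating at (0.349, 0.083): F = (3.19242, -2.12400), so ‖F‖₂ = 3.834.

3.834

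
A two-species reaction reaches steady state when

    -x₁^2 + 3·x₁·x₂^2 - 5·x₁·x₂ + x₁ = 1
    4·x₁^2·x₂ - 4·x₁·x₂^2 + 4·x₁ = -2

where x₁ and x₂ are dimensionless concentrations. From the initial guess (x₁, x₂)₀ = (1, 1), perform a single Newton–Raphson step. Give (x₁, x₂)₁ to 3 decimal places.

At (1, 1): F = (-3.000, 6.000).
Jacobian J = [[-2·x₁ + 3·x₂^2 - 5·x₂ + 1, 6·x₁·x₂ - 5·x₁], [8·x₁·x₂ - 4·x₂^2 + 4, 4·x₁^2 - 8·x₁·x₂]].
At the point, J = [[-3.000, 1.000], [8.000, -4.000]] (det J = 4.000).
Solving J·Δ = −F gives Δ = (-1.500, -1.500).
Then the next iterate is (x₁, x₂)₁ = (-0.500, -0.500).

(-0.500, -0.500)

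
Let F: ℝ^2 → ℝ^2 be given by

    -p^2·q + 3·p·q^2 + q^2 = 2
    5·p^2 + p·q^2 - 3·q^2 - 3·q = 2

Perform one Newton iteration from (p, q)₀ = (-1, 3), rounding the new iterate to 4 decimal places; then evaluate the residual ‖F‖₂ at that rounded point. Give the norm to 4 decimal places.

12.3347

At (-1, 3): F = (-23.0000, -42.0000).
Jacobian J = [[-2·p·q + 3·q^2, -p^2 + 6·p·q + 2·q], [10·p + q^2, 2·p·q - 6·q - 3]].
At the point, J = [[33.0000, -13.0000], [-1.0000, -27.0000]] (det J = -904.0000).
Solving J·Δ = −F gives Δ = (0.0830, -1.5586).
Then the next iterate is (p, q)₁ = (-0.9170, 1.4414).
Re-evaluating at (-0.9170, 1.4414): F = (-6.849994, -10.257847), so ‖F‖₂ = 12.3347.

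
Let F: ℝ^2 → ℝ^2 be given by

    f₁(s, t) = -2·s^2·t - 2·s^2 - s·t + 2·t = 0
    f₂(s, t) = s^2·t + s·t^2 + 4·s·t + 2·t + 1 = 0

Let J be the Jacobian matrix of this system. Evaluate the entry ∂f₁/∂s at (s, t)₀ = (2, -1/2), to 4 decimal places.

-3.5000

∂f₁/∂s = -4·s·t - 4·s - t.
At (2, -1/2) this is -3.5000.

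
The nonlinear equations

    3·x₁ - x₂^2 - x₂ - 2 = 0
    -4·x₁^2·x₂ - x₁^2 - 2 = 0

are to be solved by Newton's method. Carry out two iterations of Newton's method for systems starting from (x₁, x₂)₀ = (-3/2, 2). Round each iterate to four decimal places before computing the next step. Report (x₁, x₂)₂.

(0.5865, -1.1820)

At (-3/2, 2): F = (-12.5000, -22.2500).
Jacobian J = [[3, -2·x₂ - 1], [-8·x₁·x₂ - 2·x₁, -4·x₁^2]].
At the point, J = [[3.0000, -5.0000], [27.0000, -9.0000]] (det J = 108.0000).
Solving J·Δ = −F gives Δ = (-0.0116, -2.5069).
Then the next iterate is (x₁, x₂)₁ = (-1.5116, -0.5069).
Round to (-1.5116, -0.5069) and repeat: F = (-6.284848, 0.347999), J = [[3.0000, 0.0138], [-3.106640, -9.139738]].
Δ = (2.0981, -0.6751), so (x₁, x₂)₂ = (0.5865, -1.1820).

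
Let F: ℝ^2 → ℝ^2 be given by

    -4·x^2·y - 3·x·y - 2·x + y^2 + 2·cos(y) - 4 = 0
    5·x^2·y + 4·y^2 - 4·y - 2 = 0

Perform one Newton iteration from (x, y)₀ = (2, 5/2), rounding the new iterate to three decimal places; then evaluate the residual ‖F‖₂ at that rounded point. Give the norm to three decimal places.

24.447

At (2, 5/2): F = (-58.35229, 63.000).
Jacobian J = [[-8·x·y - 3·y - 2, -4·x^2 - 3·x + 2·y - 2·sin(y)], [10·x·y, 5·x^2 + 8·y - 4]].
At the point, J = [[-49.500, -18.19694], [50.000, 36.000]] (det J = -872.15279).
Solving J·Δ = −F gives Δ = (-1.094, -0.230).
Then the next iterate is (x, y)₁ = (0.906, 2.270).
Re-evaluating at (0.906, 2.270): F = (-15.56937, 18.84809), so ‖F‖₂ = 24.447.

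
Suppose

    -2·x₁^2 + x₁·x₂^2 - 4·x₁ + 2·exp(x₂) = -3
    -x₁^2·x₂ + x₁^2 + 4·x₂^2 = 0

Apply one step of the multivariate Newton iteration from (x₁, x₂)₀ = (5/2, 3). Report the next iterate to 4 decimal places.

(3.6453, 2.3213)

At (5/2, 3): F = (43.171074, 23.5000).
Jacobian J = [[-4·x₁ + x₂^2 - 4, 2·x₁·x₂ + 2·exp(x₂)], [-2·x₁·x₂ + 2·x₁, -x₁^2 + 8·x₂]].
At the point, J = [[-5.0000, 55.171074], [-10.0000, 17.7500]] (det J = 462.960738).
Solving J·Δ = −F gives Δ = (1.1453, -0.6787).
Then the next iterate is (x₁, x₂)₁ = (3.6453, 2.3213).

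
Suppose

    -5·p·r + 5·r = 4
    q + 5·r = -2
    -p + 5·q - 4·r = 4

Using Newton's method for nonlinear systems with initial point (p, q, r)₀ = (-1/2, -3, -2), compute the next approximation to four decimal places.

At (-1/2, -3, -2): F = (-19.0000, -11.0000, -10.5000).
Jacobian J = [[-5·r, 0, -5·p + 5], [0, 1, 5], [-1, 5, -4]].
At the point, J = [[10.0000, 0.0000, 7.5000], [0.0000, 1.0000, 5.0000], [-1.0000, 5.0000, -4.0000]] (det J = -282.5000).
Solving J·Δ = −F gives Δ = (0.7690, 3.4602, 1.5080).
Then the next iterate is (p, q, r)₁ = (0.2690, 0.4602, -0.4920).

(0.2690, 0.4602, -0.4920)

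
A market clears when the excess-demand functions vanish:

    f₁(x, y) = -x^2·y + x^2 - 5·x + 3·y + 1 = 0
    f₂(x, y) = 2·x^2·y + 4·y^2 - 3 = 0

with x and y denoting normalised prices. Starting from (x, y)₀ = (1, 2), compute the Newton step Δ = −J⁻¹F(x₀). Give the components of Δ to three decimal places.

At (1, 2): F = (1.000, 17.000).
Jacobian J = [[-2·x·y + 2·x - 5, -x^2 + 3], [4·x·y, 2·x^2 + 8·y]].
At the point, J = [[-7.000, 2.000], [8.000, 18.000]] (det J = -142.000).
Solving J·Δ = −F gives Δ = (-0.113, -0.894).

(-0.113, -0.894)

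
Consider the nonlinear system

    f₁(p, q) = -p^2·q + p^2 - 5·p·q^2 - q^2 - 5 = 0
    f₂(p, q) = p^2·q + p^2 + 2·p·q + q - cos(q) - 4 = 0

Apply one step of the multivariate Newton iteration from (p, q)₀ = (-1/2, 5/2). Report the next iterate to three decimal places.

(0.060, 4.248)

At (-1/2, 5/2): F = (4.000, -2.32386).
Jacobian J = [[-2·p·q + 2·p - 5·q^2, -p^2 - 10·p·q - 2·q], [2·p·q + 2·p + 2·q, p^2 + 2·p + sin(q) + 1]].
At the point, J = [[-29.750, 7.250], [1.500, 0.84847]] (det J = -36.11705).
Solving J·Δ = −F gives Δ = (0.560, 1.748).
Then the next iterate is (p, q)₁ = (0.060, 4.248).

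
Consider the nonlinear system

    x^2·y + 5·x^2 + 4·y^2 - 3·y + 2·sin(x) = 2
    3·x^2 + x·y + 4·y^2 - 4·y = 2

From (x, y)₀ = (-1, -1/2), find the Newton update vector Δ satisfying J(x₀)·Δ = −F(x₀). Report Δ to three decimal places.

At (-1, -1/2): F = (3.31706, 4.500).
Jacobian J = [[2·x·y + 10·x + 2·cos(x), x^2 + 8·y - 3], [6·x + y, x + 8·y - 4]].
At the point, J = [[-7.91940, -6.000], [-6.500, -9.000]] (det J = 32.27456).
Solving J·Δ = −F gives Δ = (0.088, 0.436).

(0.088, 0.436)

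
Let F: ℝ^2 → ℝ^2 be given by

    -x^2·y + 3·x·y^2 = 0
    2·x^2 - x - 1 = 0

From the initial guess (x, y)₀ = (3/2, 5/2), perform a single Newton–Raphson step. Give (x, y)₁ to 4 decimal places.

At (3/2, 5/2): F = (22.5000, 2.0000).
Jacobian J = [[-2·x·y + 3·y^2, -x^2 + 6·x·y], [4·x - 1, 0]].
At the point, J = [[11.2500, 20.2500], [5.0000, 0.0000]] (det J = -101.2500).
Solving J·Δ = −F gives Δ = (-0.4000, -0.8889).
Then the next iterate is (x, y)₁ = (1.1000, 1.6111).

(1.1000, 1.6111)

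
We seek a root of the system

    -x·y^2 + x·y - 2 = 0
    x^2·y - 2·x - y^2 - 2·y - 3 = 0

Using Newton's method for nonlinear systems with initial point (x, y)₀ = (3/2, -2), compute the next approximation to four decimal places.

At (3/2, -2): F = (-11.0000, -10.5000).
Jacobian J = [[-y^2 + y, -2·x·y + x], [2·x·y - 2, x^2 - 2·y - 2]].
At the point, J = [[-6.0000, 7.5000], [-8.0000, 4.2500]] (det J = 34.5000).
Solving J·Δ = −F gives Δ = (-0.9275, 0.7246).
Then the next iterate is (x, y)₁ = (0.5725, -1.2754).

(0.5725, -1.2754)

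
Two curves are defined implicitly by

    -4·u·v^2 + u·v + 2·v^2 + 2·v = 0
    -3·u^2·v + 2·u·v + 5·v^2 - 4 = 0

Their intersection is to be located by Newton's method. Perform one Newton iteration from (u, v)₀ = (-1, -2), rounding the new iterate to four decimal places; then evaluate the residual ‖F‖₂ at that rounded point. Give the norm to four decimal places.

At (-1, -2): F = (22.0000, 26.0000).
Jacobian J = [[-4·v^2 + v, -8·u·v + u + 4·v + 2], [-6·u·v + 2·v, -3·u^2 + 2·u + 10·v]].
At the point, J = [[-18.0000, -23.0000], [-16.0000, -25.0000]] (det J = 82.0000).
Solving J·Δ = −F gives Δ = (-0.5854, 1.4146).
Then the next iterate is (u, v)₁ = (-1.5854, -0.5854).
Re-evaluating at (-1.5854, -0.5854): F = (2.615902, 3.983849), so ‖F‖₂ = 4.7659.

4.7659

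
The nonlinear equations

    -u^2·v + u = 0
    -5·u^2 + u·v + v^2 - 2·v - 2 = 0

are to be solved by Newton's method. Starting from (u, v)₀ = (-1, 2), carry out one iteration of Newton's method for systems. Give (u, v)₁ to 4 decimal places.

(-0.2941, 2.5294)

At (-1, 2): F = (-3.0000, -9.0000).
Jacobian J = [[-2·u·v + 1, -u^2], [-10·u + v, u + 2·v - 2]].
At the point, J = [[5.0000, -1.0000], [12.0000, 1.0000]] (det J = 17.0000).
Solving J·Δ = −F gives Δ = (0.7059, 0.5294).
Then the next iterate is (u, v)₁ = (-0.2941, 2.5294).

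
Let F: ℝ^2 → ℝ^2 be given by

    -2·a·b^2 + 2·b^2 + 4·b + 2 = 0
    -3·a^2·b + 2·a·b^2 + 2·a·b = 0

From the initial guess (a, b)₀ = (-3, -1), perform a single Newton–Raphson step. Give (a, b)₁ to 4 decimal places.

At (-3, -1): F = (6.0000, 27.0000).
Jacobian J = [[-2·b^2, -4·a·b + 4·b + 4], [-6·a·b + 2·b^2 + 2·b, -3·a^2 + 4·a·b + 2·a]].
At the point, J = [[-2.0000, -12.0000], [-18.0000, -21.0000]] (det J = -174.0000).
Solving J·Δ = −F gives Δ = (1.1379, 0.3103).
Then the next iterate is (a, b)₁ = (-1.8621, -0.6897).

(-1.8621, -0.6897)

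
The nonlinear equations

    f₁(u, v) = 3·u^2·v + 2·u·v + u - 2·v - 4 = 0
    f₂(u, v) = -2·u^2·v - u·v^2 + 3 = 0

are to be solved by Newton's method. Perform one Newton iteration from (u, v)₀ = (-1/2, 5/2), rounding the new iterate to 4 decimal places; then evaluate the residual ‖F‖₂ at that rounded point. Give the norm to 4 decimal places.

At (-1/2, 5/2): F = (-10.1250, 4.8750).
Jacobian J = [[6·u·v + 2·v + 1, 3·u^2 + 2·u - 2], [-4·u·v - v^2, -2·u^2 - 2·u·v]].
At the point, J = [[-1.5000, -2.2500], [-1.2500, 2.0000]] (det J = -5.8125).
Solving J·Δ = −F gives Δ = (-1.5968, -3.4355).
Then the next iterate is (u, v)₁ = (-2.0968, -0.9355).
Re-evaluating at (-2.0968, -0.9355): F = (-12.641662, 13.061019), so ‖F‖₂ = 18.1770.

18.1770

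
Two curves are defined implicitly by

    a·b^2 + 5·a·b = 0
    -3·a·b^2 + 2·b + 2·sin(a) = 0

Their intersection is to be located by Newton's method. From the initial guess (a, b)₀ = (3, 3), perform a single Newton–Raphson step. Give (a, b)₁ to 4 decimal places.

(-1.3829, 4.0057)

At (3, 3): F = (72.0000, -74.717760).
Jacobian J = [[b^2 + 5·b, 2·a·b + 5·a], [-3·b^2 + 2·cos(a), -6·a·b + 2]].
At the point, J = [[24.0000, 33.0000], [-28.979985, -52.0000]] (det J = -291.660495).
Solving J·Δ = −F gives Δ = (-4.3829, 1.0057).
Then the next iterate is (a, b)₁ = (-1.3829, 4.0057).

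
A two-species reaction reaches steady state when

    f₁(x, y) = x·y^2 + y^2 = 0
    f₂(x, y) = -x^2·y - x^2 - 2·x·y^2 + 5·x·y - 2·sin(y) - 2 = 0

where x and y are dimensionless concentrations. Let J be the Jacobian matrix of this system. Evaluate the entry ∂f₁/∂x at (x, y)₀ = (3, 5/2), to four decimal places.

∂f₁/∂x = y^2.
At (3, 5/2) this is 6.2500.

6.2500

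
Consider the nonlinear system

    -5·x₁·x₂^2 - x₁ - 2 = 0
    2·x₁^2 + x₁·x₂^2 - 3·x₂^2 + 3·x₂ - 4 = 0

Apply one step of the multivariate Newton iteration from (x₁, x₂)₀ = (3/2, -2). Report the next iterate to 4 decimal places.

At (3/2, -2): F = (-33.5000, -11.5000).
Jacobian J = [[-5·x₂^2 - 1, -10·x₁·x₂], [4·x₁ + x₂^2, 2·x₁·x₂ - 6·x₂ + 3]].
At the point, J = [[-21.0000, 30.0000], [10.0000, 9.0000]] (det J = -489.0000).
Solving J·Δ = −F gives Δ = (0.0890, 1.1789).
Then the next iterate is (x₁, x₂)₁ = (1.5890, -0.8211).

(1.5890, -0.8211)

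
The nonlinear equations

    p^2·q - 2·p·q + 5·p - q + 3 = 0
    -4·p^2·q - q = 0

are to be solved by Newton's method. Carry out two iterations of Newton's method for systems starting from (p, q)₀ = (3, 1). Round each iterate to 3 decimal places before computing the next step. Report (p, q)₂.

(-0.003, 1.942)

At (3, 1): F = (20.000, -37.000).
Jacobian J = [[2·p·q - 2·q + 5, p^2 - 2·p - 1], [-8·p·q, -4·p^2 - 1]].
At the point, J = [[9.000, 2.000], [-24.000, -37.000]] (det J = -285.000).
Solving J·Δ = −F gives Δ = (-2.337, 0.516).
Then the next iterate is (p, q)₁ = (0.663, 1.516).
Round to (0.663, 1.516) and repeat: F = (3.45517, -4.18155), J = [[3.97822, -1.88643], [-8.04086, -2.75828]].
Δ = (-0.666, 0.426), so (p, q)₂ = (-0.003, 1.942).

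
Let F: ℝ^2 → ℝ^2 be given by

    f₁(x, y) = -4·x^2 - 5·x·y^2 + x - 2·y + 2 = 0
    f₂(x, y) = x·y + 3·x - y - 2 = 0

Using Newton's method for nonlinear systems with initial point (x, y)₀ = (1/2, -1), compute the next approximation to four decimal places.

(0.2500, -2.0000)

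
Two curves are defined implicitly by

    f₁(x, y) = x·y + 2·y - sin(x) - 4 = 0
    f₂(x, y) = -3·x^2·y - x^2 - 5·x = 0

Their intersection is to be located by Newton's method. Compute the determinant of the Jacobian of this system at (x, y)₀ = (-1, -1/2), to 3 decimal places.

9.121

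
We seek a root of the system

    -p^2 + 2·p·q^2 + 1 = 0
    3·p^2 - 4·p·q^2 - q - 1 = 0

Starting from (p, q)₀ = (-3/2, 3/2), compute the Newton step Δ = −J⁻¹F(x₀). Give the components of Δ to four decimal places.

At (-3/2, 3/2): F = (-8.0000, 17.7500).
Jacobian J = [[-2·p + 2·q^2, 4·p·q], [6·p - 4·q^2, -8·p·q - 1]].
At the point, J = [[7.5000, -9.0000], [-18.0000, 17.0000]] (det J = -34.5000).
Solving J·Δ = −F gives Δ = (0.6884, -0.3152).

(0.6884, -0.3152)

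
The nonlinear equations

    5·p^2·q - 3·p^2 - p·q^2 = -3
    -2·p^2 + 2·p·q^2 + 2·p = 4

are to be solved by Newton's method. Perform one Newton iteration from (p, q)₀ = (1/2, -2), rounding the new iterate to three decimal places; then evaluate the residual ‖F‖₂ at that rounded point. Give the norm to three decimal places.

At (1/2, -2): F = (-2.250, 0.500).
Jacobian J = [[10·p·q - 6·p - q^2, 5·p^2 - 2·p·q], [-4·p + 2·q^2 + 2, 4·p·q]].
At the point, J = [[-17.000, 3.250], [8.000, -4.000]] (det J = 42.000).
Solving J·Δ = −F gives Δ = (-0.176, -0.226).
Then the next iterate is (p, q)₁ = (0.324, -2.226).
Re-evaluating at (0.324, -2.226): F = (-0.08876, -0.35106), so ‖F‖₂ = 0.362.

0.362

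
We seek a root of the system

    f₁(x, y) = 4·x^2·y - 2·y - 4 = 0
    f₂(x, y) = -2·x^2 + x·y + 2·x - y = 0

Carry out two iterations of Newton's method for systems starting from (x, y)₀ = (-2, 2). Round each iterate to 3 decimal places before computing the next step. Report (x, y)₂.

(0.917, 6.000)

At (-2, 2): F = (24.000, -18.000).
Jacobian J = [[8·x·y, 4·x^2 - 2], [-4·x + y + 2, x - 1]].
At the point, J = [[-32.000, 14.000], [12.000, -3.000]] (det J = -72.000).
Solving J·Δ = −F gives Δ = (2.500, 4.000).
Then the next iterate is (x, y)₁ = (0.500, 6.000).
Round to (0.500, 6.000) and repeat: F = (-10.000, -2.500), J = [[24.000, -1.000], [6.000, -0.500]].
Δ = (0.417, 0.000), so (x, y)₂ = (0.917, 6.000).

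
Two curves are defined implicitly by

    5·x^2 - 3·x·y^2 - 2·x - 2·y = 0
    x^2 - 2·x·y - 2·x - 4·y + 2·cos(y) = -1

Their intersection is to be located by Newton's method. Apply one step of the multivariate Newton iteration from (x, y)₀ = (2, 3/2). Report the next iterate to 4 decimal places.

(0.3980, 0.5739)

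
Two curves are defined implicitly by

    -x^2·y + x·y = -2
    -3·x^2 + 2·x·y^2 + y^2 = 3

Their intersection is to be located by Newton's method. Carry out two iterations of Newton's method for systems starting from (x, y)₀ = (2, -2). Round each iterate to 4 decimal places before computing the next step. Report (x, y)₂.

(0.0515, -1.2597)

At (2, -2): F = (6.0000, 5.0000).
Jacobian J = [[-2·x·y + y, -x^2 + x], [-6·x + 2·y^2, 4·x·y + 2·y]].
At the point, J = [[6.0000, -2.0000], [-4.0000, -20.0000]] (det J = -128.0000).
Solving J·Δ = −F gives Δ = (-0.8594, 0.4219).
Then the next iterate is (x, y)₁ = (1.1406, -1.5781).
Round to (1.1406, -1.5781) and repeat: F = (2.253077, 1.268594), J = [[2.021862, -0.160368], [-1.862801, -10.356123]].
Δ = (-1.0891, 0.3184), so (x, y)₂ = (0.0515, -1.2597).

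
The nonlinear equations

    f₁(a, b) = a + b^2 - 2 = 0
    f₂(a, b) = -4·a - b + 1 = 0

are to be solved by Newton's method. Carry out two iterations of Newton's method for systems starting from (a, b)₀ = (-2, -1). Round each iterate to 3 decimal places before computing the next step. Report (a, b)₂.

(0.551, -1.204)

At (-2, -1): F = (-3.000, 10.000).
Jacobian J = [[1, 2·b], [-4, -1]].
At the point, J = [[1.000, -2.000], [-4.000, -1.000]] (det J = -9.000).
Solving J·Δ = −F gives Δ = (2.556, -0.222).
Then the next iterate is (a, b)₁ = (0.556, -1.222).
Round to (0.556, -1.222) and repeat: F = (0.04928, -0.002), J = [[1.000, -2.444], [-4.000, -1.000]].
Δ = (-0.005, 0.018), so (a, b)₂ = (0.551, -1.204).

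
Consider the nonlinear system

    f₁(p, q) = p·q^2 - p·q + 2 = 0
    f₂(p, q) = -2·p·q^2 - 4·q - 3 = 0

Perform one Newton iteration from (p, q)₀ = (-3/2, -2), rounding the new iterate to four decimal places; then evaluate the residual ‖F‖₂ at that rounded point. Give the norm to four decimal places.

At (-3/2, -2): F = (-7.0000, 17.0000).
Jacobian J = [[q^2 - q, 2·p·q - p], [-2·q^2, -4·p·q - 4]].
At the point, J = [[6.0000, 7.5000], [-8.0000, -16.0000]] (det J = -36.0000).
Solving J·Δ = −F gives Δ = (-0.4306, 1.2778).
Then the next iterate is (p, q)₁ = (-1.9306, -0.7222).
Re-evaluating at (-1.9306, -0.7222): F = (-0.401228, 1.902697), so ‖F‖₂ = 1.9445.

1.9445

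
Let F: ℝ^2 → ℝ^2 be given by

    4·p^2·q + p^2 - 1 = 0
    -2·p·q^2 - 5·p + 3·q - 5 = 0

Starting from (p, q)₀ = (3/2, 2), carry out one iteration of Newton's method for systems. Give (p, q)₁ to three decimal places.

(1.446, 0.022)

At (3/2, 2): F = (19.250, -18.500).
Jacobian J = [[8·p·q + 2·p, 4·p^2], [-2·q^2 - 5, -4·p·q + 3]].
At the point, J = [[27.000, 9.000], [-13.000, -9.000]] (det J = -126.000).
Solving J·Δ = −F gives Δ = (-0.054, -1.978).
Then the next iterate is (p, q)₁ = (1.446, 0.022).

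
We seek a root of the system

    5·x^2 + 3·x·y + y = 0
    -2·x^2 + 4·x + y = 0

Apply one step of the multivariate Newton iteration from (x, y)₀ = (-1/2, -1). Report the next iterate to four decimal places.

At (-1/2, -1): F = (1.7500, -3.5000).
Jacobian J = [[10·x + 3·y, 3·x + 1], [-4·x + 4, 1]].
At the point, J = [[-8.0000, -0.5000], [6.0000, 1.0000]] (det J = -5.0000).
Solving J·Δ = −F gives Δ = (0.0000, 3.5000).
Then the next iterate is (x, y)₁ = (-0.5000, 2.5000).

(-0.5000, 2.5000)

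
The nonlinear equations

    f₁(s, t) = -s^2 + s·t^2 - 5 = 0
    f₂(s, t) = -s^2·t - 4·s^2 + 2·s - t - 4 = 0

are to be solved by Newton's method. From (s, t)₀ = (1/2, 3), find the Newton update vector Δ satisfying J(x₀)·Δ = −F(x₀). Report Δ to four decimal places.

At (1/2, 3): F = (-0.7500, -7.7500).
Jacobian J = [[-2·s + t^2, 2·s·t], [-2·s·t - 8·s + 2, -s^2 - 1]].
At the point, J = [[8.0000, 3.0000], [-5.0000, -1.2500]] (det J = 5.0000).
Solving J·Δ = −F gives Δ = (-4.8375, 13.1500).

(-4.8375, 13.1500)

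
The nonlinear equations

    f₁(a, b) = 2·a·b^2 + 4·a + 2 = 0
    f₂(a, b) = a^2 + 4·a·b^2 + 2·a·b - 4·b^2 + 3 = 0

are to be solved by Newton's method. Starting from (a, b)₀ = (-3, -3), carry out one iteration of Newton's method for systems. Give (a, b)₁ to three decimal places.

(-1.516, -2.129)

At (-3, -3): F = (-64.000, -114.000).
Jacobian J = [[2·b^2 + 4, 4·a·b], [2·a + 4·b^2 + 2·b, 8·a·b + 2·a - 8·b]].
At the point, J = [[22.000, 36.000], [24.000, 90.000]] (det J = 1116.000).
Solving J·Δ = −F gives Δ = (1.484, 0.871).
Then the next iterate is (a, b)₁ = (-1.516, -2.129).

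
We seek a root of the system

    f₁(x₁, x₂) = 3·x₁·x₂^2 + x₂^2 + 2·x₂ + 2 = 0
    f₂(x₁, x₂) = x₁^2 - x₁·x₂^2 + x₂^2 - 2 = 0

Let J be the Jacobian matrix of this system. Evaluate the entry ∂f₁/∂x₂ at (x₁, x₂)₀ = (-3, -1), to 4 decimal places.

18.0000

∂f₁/∂x₂ = 6·x₁·x₂ + 2·x₂ + 2.
At (-3, -1) this is 18.0000.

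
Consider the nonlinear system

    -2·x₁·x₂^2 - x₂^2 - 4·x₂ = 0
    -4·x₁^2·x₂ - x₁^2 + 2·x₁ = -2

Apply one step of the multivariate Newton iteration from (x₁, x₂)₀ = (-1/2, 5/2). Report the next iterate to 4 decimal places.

(-0.5465, 0.1453)

At (-1/2, 5/2): F = (-10.0000, -1.7500).
Jacobian J = [[-2·x₂^2, -4·x₁·x₂ - 2·x₂ - 4], [-8·x₁·x₂ - 2·x₁ + 2, -4·x₁^2]].
At the point, J = [[-12.5000, -4.0000], [13.0000, -1.0000]] (det J = 64.5000).
Solving J·Δ = −F gives Δ = (-0.0465, -2.3547).
Then the next iterate is (x₁, x₂)₁ = (-0.5465, 0.1453).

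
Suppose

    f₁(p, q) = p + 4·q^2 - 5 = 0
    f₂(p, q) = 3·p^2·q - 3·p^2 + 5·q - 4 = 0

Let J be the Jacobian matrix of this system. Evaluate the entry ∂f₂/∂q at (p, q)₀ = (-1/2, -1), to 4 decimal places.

5.7500

∂f₂/∂q = 3·p^2 + 5.
At (-1/2, -1) this is 5.7500.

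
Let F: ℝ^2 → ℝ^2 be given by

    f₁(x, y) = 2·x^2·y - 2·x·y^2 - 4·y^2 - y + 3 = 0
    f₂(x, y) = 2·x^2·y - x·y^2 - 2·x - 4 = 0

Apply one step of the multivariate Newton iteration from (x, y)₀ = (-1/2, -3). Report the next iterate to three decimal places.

(-0.979, -2.043)

At (-1/2, -3): F = (-22.500, 0.000).
Jacobian J = [[4·x·y - 2·y^2, 2·x^2 - 4·x·y - 8·y - 1], [4·x·y - y^2 - 2, 2·x^2 - 2·x·y]].
At the point, J = [[-12.000, 17.500], [-5.000, -2.500]] (det J = 117.500).
Solving J·Δ = −F gives Δ = (-0.479, 0.957).
Then the next iterate is (x, y)₁ = (-0.979, -2.043).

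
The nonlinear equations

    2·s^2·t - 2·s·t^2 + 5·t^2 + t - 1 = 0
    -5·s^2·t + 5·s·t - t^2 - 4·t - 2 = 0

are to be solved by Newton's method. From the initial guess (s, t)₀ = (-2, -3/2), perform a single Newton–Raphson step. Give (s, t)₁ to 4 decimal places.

At (-2, -3/2): F = (5.7500, 46.7500).
Jacobian J = [[4·s·t - 2·t^2, 2·s^2 - 4·s·t + 10·t + 1], [-10·s·t + 5·t, -5·s^2 + 5·s - 2·t - 4]].
At the point, J = [[7.5000, -18.0000], [-37.5000, -31.0000]] (det J = -907.5000).
Solving J·Δ = −F gives Δ = (0.7309, 0.6240).
Then the next iterate is (s, t)₁ = (-1.2691, -0.8760).

(-1.2691, -0.8760)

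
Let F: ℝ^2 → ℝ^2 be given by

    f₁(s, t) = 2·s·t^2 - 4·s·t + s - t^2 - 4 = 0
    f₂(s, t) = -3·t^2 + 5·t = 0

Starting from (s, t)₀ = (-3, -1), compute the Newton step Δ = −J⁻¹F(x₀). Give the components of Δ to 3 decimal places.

(1.013, 0.727)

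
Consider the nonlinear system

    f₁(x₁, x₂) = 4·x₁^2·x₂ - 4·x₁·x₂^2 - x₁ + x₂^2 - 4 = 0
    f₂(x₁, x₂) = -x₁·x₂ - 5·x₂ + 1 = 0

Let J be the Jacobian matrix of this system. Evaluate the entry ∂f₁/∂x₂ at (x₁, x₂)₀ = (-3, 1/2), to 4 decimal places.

49.0000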